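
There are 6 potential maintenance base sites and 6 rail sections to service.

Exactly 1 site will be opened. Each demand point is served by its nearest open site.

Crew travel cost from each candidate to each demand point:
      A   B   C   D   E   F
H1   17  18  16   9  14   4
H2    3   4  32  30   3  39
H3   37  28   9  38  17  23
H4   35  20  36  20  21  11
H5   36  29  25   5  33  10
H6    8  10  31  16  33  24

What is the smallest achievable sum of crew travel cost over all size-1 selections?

Open {H1}.
  A→H1 17, B→H1 18, C→H1 16, D→H1 9, E→H1 14, F→H1 4  ⇒ total 78.
Compare {H2}: total 111.
Compare {H6}: total 122.
No size-1 selection does better; minimum is 78.

78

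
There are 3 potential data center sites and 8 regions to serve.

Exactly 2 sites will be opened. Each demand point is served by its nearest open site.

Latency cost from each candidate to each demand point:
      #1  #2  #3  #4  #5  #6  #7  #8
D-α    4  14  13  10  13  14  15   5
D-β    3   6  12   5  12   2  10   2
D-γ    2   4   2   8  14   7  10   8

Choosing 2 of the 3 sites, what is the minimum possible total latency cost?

39

Open {D-β, D-γ}.
  #1→D-γ 2, #2→D-γ 4, #3→D-γ 2, #4→D-β 5, #5→D-β 12, #6→D-β 2, #7→D-β 10, #8→D-β 2  ⇒ total 39.
Compare {D-α, D-γ}: total 51.
Compare {D-α, D-β}: total 52.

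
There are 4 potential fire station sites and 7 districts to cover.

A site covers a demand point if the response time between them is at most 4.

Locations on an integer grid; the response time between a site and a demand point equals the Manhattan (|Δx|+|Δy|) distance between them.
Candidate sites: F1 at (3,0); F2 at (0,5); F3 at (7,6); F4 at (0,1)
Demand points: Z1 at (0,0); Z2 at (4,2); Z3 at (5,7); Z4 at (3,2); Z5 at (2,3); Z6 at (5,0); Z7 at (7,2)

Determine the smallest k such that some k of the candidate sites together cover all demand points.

2

Coverage sets (demand points within 4 of each site):
  F1: {Z1, Z2, Z4, Z5, Z6}
  F2: {Z5}
  F3: {Z3, Z7}
  F4: {Z1, Z4, Z5}
No single site covers all 7 demand points.
But {F1, F3} covers everything, so the minimum is 2.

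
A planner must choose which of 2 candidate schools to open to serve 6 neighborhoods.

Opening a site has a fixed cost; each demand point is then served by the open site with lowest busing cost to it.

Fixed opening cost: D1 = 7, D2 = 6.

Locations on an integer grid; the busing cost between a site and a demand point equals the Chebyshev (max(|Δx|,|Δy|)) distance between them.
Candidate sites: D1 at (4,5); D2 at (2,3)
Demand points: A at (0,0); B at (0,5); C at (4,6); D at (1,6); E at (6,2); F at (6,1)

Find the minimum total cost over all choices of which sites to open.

25

Open {D2}: assign each demand point to its cheapest open site.
  A→D2 3, B→D2 2, C→D2 3, D→D2 3, E→D2 4, F→D2 4
  busing cost 19, fixed 6 → total 25.
Compare {D1}: busing cost 20 + fixed 7 = 27.
Compare {D1, D2}: busing cost 16 + fixed 13 = 29.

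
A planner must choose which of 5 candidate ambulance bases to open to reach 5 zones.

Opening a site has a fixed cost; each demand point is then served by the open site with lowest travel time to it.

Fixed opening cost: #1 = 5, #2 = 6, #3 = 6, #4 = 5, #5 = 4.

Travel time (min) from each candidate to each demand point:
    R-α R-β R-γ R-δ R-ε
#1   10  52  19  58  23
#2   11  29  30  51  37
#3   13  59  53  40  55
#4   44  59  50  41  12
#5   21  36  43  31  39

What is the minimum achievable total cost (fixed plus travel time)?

121

Open {#1, #2, #4, #5}: assign each demand point to its cheapest open site.
  R-α→#1 10, R-β→#2 29, R-γ→#1 19, R-δ→#5 31, R-ε→#4 12
  travel time 101, fixed 20 → total 121.
Compare {#1, #4, #5}: travel time 108 + fixed 14 = 122.
Compare {#1, #2, #4}: travel time 111 + fixed 16 = 127.
Compare {#1, #2, #5}: travel time 112 + fixed 15 = 127.
All other subsets cost ≥ 122. Minimum total cost: 121.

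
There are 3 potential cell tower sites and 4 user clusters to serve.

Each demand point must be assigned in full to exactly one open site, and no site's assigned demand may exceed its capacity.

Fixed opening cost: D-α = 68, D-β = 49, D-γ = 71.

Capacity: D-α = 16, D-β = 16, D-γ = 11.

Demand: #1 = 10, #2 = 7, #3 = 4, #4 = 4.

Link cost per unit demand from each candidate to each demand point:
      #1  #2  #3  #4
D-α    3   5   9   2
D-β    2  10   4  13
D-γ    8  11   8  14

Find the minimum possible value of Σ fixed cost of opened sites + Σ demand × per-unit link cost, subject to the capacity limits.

Open {D-α, D-β}; cheapest assignment that respects the capacities:
  D-α (cap 16, load 11): #2, #4 — cost 7×5 + 4×2 = 43
  D-β (cap 16, load 14): #1, #3 — cost 10×2 + 4×4 = 36
  Shipping 79, fixed 117 → total 196.
  Any other capacity-feasible assignment to {D-α, D-β} ships for at least 79.
Compare {D-α, D-β, D-γ}: its best feasible assignment gives total 267.
Compare {D-α, D-γ}: its best feasible assignment gives total 286.
Every other set of open sites that can feasibly serve all demand totals ≥ 267 even under its best assignment. Minimum: 196.

196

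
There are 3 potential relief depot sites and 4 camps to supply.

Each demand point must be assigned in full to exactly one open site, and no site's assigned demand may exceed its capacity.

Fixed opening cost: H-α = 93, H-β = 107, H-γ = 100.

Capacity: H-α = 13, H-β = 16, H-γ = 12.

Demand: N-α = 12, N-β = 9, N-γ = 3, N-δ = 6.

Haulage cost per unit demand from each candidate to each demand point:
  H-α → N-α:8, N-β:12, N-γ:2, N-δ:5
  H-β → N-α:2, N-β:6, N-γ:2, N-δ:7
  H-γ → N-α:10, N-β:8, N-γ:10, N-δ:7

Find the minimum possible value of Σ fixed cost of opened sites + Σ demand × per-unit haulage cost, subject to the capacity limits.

Open {H-α, H-β, H-γ}; cheapest assignment that respects the capacities:
  H-α (cap 13, load 9): N-γ, N-δ — cost 3×2 + 6×5 = 36
  H-β (cap 16, load 12): N-α — cost 12×2 = 24
  H-γ (cap 12, load 9): N-β — cost 9×8 = 72
  Shipping 132, fixed 300 → total 432.
  Any other capacity-feasible assignment to {H-α, H-β, H-γ} ships for at least 132.
Total demand is 30 and no other set of sites has combined capacity ≥ 30, so {H-α, H-β, H-γ} is the only feasible choice of open sites. Minimum: 432.

432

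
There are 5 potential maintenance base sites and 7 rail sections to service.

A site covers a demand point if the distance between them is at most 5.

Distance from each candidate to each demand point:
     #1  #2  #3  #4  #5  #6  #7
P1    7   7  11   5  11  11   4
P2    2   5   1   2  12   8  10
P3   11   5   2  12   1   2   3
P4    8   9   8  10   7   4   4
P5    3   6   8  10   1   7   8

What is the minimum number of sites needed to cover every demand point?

2

Coverage sets (demand points within 5 of each site):
  P1: {#4, #7}
  P2: {#1, #2, #3, #4}
  P3: {#2, #3, #5, #6, #7}
  P4: {#6, #7}
  P5: {#1, #5}
No single site covers all 7 demand points.
But {P2, P3} covers everything, so the minimum is 2.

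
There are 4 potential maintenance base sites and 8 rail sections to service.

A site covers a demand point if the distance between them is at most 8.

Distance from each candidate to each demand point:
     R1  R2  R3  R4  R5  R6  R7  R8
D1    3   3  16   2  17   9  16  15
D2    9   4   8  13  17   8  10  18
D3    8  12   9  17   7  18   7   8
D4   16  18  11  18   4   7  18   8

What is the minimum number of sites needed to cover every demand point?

3

Coverage sets (demand points within 8 of each site):
  D1: {R1, R2, R4}
  D2: {R2, R3, R6}
  D3: {R1, R5, R7, R8}
  D4: {R5, R6, R8}
No 2 sites suffice: every size-2 union leaves at least one demand point uncovered.
But {D1, D2, D3} covers everything, so the minimum is 3.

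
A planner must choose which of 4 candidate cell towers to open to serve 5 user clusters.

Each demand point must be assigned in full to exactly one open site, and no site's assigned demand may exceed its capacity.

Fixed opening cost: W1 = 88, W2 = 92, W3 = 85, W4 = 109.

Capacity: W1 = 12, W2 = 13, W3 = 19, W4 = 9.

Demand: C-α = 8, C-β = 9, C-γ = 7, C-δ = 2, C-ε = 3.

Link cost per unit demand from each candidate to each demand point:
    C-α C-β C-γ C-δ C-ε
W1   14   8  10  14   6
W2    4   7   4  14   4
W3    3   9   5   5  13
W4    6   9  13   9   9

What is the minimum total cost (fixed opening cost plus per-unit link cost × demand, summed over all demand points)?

Open {W2, W3}; cheapest assignment that respects the capacities:
  W2 (cap 13, load 12): C-β, C-ε — cost 9×7 + 3×4 = 75
  W3 (cap 19, load 17): C-α, C-γ, C-δ — cost 8×3 + 7×5 + 2×5 = 69
  Shipping 144, fixed 177 → total 321.
  Any other capacity-feasible assignment to {W2, W3} ships for at least 144.
Compare {W1, W3}: its best feasible assignment gives total 332.
Compare {W1, W2, W3}: its best feasible assignment gives total 409.
Every other set of open sites that can feasibly serve all demand totals ≥ 332 even under its best assignment. Minimum: 321.

321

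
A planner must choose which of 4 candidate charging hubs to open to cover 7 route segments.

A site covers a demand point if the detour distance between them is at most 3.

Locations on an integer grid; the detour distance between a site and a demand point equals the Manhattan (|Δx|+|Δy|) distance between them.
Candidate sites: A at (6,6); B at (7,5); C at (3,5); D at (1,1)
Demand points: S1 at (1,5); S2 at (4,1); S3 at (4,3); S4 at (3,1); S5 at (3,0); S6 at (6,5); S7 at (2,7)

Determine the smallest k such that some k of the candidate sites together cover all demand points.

2

Coverage sets (demand points within 3 of each site):
  A: {S6}
  B: {S6}
  C: {S1, S3, S6, S7}
  D: {S2, S4, S5}
No single site covers all 7 demand points.
But {C, D} covers everything, so the minimum is 2.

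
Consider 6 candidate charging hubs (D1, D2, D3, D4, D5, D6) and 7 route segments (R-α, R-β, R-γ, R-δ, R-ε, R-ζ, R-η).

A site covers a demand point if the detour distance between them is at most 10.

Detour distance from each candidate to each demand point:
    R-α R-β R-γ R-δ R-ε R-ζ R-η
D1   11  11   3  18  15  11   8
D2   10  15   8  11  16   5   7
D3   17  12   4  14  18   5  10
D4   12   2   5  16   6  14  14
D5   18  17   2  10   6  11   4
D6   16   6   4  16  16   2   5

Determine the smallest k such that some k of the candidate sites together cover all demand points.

Coverage sets (demand points within 10 of each site):
  D1: {R-γ, R-η}
  D2: {R-α, R-γ, R-ζ, R-η}
  D3: {R-γ, R-ζ, R-η}
  D4: {R-β, R-γ, R-ε}
  D5: {R-γ, R-δ, R-ε, R-η}
  D6: {R-β, R-γ, R-ζ, R-η}
No 2 sites suffice: every size-2 union leaves at least one demand point uncovered.
But {D2, D4, D5} covers everything, so the minimum is 3.

3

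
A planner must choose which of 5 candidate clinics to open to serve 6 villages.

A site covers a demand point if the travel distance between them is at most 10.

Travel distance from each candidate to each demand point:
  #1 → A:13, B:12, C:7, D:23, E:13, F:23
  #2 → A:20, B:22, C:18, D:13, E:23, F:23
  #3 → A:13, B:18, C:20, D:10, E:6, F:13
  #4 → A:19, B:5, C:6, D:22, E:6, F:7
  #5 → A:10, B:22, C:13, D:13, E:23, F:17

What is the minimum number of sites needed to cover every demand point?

3

Coverage sets (demand points within 10 of each site):
  #1: {C}
  #2: {}
  #3: {D, E}
  #4: {B, C, E, F}
  #5: {A}
No 2 sites suffice: every size-2 union leaves at least one demand point uncovered.
But {#3, #4, #5} covers everything, so the minimum is 3.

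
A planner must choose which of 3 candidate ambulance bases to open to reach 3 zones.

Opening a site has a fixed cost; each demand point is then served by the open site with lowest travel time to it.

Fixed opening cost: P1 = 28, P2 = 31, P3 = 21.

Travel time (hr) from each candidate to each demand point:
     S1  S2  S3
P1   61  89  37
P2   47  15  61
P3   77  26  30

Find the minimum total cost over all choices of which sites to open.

144

Open {P2, P3}: assign each demand point to its cheapest open site.
  S1→P2 47, S2→P2 15, S3→P3 30
  travel time 92, fixed 52 → total 144.
Compare {P2}: travel time 123 + fixed 31 = 154.
Compare {P3}: travel time 133 + fixed 21 = 154.
Compare {P1, P2}: travel time 99 + fixed 59 = 158.
All other subsets cost ≥ 154. Minimum total cost: 144.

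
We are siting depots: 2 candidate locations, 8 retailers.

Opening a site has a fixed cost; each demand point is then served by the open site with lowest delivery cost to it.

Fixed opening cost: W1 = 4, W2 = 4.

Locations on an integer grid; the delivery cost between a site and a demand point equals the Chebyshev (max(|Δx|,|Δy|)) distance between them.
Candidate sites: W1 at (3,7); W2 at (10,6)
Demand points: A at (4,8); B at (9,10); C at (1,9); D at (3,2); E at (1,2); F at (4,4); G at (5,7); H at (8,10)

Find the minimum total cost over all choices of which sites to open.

33

Open {W1}: assign each demand point to its cheapest open site.
  A→W1 1, B→W1 6, C→W1 2, D→W1 5, E→W1 5, F→W1 3, G→W1 2, H→W1 5
  delivery cost 29, fixed 4 → total 33.
Compare {W1, W2}: delivery cost 26 + fixed 8 = 34.
Compare {W2}: delivery cost 50 + fixed 4 = 54.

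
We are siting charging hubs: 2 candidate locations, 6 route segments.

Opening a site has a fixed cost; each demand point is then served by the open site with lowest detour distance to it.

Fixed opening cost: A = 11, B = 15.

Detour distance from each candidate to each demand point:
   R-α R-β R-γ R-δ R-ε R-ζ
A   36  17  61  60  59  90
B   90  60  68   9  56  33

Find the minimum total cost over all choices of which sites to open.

Open {A, B}: assign each demand point to its cheapest open site.
  R-α→A 36, R-β→A 17, R-γ→A 61, R-δ→B 9, R-ε→B 56, R-ζ→B 33
  detour distance 212, fixed 26 → total 238.
Compare {B}: detour distance 316 + fixed 15 = 331.
Compare {A}: detour distance 323 + fixed 11 = 334.

238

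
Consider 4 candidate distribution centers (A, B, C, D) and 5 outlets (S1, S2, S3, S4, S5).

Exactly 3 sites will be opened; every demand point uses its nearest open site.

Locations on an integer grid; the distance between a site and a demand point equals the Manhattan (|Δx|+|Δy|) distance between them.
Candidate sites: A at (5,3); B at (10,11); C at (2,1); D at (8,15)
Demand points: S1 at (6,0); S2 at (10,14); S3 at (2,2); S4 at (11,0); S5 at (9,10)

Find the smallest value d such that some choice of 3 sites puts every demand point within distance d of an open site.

9

Open {A, B, C}.
  Farthest demand point is S4 at distance 9 (to A); all others are ≤ 9.
With {A, B, D} the worst case is 9.
With {A, C, D} the worst case is 9.
No size-3 selection achieves below 9.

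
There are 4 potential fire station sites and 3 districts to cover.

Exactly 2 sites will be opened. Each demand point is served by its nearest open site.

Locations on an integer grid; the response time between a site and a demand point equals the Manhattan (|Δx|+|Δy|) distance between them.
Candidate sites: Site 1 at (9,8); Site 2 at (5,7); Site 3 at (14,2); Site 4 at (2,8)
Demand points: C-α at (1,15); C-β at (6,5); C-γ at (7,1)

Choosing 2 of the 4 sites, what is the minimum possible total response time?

19

Open {Site 2, Site 4}.
  C-α→Site 4 8, C-β→Site 2 3, C-γ→Site 2 8  ⇒ total 19.
Compare {Site 1, Site 2}: total 23.
Compare {Site 1, Site 4}: total 23.
No size-2 selection does better; minimum is 19.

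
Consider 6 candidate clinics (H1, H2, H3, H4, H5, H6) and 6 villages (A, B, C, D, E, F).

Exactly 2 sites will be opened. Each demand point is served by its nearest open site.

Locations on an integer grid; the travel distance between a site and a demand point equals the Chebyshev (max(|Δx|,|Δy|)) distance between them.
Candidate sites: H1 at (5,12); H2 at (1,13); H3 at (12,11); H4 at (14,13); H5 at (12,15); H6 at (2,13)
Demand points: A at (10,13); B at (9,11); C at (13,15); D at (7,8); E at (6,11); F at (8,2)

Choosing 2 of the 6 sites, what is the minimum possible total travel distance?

22

Open {H1, H5}.
  A→H5 2, B→H1 4, C→H5 1, D→H1 4, E→H1 1, F→H1 10  ⇒ total 22.
Compare {H1, H3}: total 23.
Compare {H1, H4}: total 25.
No size-2 selection does better; minimum is 22.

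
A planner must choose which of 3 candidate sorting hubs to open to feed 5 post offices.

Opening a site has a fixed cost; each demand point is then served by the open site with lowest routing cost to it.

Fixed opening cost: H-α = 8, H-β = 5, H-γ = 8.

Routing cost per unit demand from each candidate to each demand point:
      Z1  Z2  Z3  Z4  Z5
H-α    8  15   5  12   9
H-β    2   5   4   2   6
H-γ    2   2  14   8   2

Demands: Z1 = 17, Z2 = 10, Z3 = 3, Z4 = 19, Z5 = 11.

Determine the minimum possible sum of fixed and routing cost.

139

Open {H-β, H-γ}: assign each demand point to its cheapest open site.
  Z1→H-β 17×2=34, Z2→H-γ 10×2=20, Z3→H-β 3×4=12, Z4→H-β 19×2=38, Z5→H-γ 11×2=22
  routing cost 126, fixed 13 → total 139.
Compare {H-α, H-β, H-γ}: routing cost 126 + fixed 21 = 147.
Compare {H-β}: routing cost 200 + fixed 5 = 205.
Compare {H-α, H-β}: routing cost 200 + fixed 13 = 213.
All other subsets cost ≥ 147. Minimum total cost: 139.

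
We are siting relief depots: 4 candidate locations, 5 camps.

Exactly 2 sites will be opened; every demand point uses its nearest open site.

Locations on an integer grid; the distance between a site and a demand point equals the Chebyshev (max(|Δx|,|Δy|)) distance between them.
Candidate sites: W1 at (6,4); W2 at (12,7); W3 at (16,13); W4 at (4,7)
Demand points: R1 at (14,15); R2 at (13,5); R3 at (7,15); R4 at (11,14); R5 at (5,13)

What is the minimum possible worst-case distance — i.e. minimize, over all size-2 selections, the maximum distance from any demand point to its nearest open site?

8

Open {W1, W2}.
  Farthest demand point is R1 at distance 8 (to W2); all others are ≤ 8.
With {W2, W3} the worst case is 8.
With {W2, W4} the worst case is 8.
No size-2 selection achieves below 8.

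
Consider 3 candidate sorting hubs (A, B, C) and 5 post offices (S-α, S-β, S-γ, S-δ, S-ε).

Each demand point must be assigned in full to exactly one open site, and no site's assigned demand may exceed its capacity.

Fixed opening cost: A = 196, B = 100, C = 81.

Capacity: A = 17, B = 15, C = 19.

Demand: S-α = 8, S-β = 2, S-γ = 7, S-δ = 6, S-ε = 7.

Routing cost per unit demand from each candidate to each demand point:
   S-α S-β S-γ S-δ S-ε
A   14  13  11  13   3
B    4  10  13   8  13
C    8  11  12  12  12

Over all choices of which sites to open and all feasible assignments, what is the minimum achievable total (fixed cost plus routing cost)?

Open {B, C}; cheapest assignment that respects the capacities:
  B (cap 15, load 14): S-α, S-δ — cost 8×4 + 6×8 = 80
  C (cap 19, load 16): S-β, S-γ, S-ε — cost 2×11 + 7×12 + 7×12 = 190
  Shipping 270, fixed 181 → total 451.
  Any other capacity-feasible assignment to {B, C} ships for at least 270.
Compare {A, B}: its best feasible assignment gives total 500.
Compare {A, C}: its best feasible assignment gives total 533.
Every other set of open sites that can feasibly serve all demand totals ≥ 500 even under its best assignment. Minimum: 451.

451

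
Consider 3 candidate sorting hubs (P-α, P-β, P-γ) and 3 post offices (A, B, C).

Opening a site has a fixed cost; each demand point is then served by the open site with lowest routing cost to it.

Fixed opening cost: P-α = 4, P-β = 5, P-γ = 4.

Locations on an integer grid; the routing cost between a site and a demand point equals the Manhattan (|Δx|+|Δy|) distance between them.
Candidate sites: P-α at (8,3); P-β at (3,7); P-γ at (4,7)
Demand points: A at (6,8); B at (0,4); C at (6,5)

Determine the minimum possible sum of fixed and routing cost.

18

Open {P-γ}: assign each demand point to its cheapest open site.
  A→P-γ 3, B→P-γ 7, C→P-γ 4
  routing cost 14, fixed 4 → total 18.
Compare {P-β}: routing cost 15 + fixed 5 = 20.
Compare {P-α, P-γ}: routing cost 14 + fixed 8 = 22.
Compare {P-β, P-γ}: routing cost 13 + fixed 9 = 22.
All other subsets cost ≥ 20. Minimum total cost: 18.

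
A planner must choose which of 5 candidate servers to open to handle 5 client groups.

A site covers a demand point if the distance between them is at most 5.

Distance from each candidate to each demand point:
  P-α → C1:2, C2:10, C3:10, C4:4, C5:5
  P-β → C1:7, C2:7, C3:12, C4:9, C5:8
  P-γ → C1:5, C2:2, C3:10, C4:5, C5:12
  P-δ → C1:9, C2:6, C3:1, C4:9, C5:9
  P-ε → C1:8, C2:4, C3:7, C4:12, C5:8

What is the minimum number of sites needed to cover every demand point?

Coverage sets (demand points within 5 of each site):
  P-α: {C1, C4, C5}
  P-β: {}
  P-γ: {C1, C2, C4}
  P-δ: {C3}
  P-ε: {C2}
No 2 sites suffice: every size-2 union leaves at least one demand point uncovered.
But {P-α, P-γ, P-δ} covers everything, so the minimum is 3.

3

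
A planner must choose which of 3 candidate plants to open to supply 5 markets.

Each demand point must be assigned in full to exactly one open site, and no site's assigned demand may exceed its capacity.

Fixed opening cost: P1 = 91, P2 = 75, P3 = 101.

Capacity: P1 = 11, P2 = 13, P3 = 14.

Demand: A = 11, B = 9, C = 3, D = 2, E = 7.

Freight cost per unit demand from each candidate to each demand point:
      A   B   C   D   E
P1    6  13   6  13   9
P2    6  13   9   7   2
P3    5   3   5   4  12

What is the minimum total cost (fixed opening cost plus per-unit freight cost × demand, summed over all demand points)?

Open {P1, P2, P3}; cheapest assignment that respects the capacities:
  P1 (cap 11, load 11): A — cost 11×6 = 66
  P2 (cap 13, load 7): E — cost 7×2 = 14
  P3 (cap 14, load 14): B, C, D — cost 9×3 + 3×5 + 2×4 = 50
  Shipping 130, fixed 267 → total 397.
  Any other capacity-feasible assignment to {P1, P2, P3} ships for at least 130.
Total demand is 32 and no other set of sites has combined capacity ≥ 32, so {P1, P2, P3} is the only feasible choice of open sites. Minimum: 397.

397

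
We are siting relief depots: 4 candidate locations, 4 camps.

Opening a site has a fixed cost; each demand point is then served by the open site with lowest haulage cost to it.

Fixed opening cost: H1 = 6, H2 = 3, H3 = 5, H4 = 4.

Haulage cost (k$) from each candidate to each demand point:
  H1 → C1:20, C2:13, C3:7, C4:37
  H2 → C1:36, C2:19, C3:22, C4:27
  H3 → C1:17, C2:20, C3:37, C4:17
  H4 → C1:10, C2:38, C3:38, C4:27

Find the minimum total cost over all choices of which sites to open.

62

Open {H1, H3, H4}: assign each demand point to its cheapest open site.
  C1→H4 10, C2→H1 13, C3→H1 7, C4→H3 17
  haulage cost 47, fixed 15 → total 62.
Compare {H1, H3}: haulage cost 54 + fixed 11 = 65.
Compare {H1, H2, H3, H4}: haulage cost 47 + fixed 18 = 65.
Compare {H1, H4}: haulage cost 57 + fixed 10 = 67.
All other subsets cost ≥ 65. Minimum total cost: 62.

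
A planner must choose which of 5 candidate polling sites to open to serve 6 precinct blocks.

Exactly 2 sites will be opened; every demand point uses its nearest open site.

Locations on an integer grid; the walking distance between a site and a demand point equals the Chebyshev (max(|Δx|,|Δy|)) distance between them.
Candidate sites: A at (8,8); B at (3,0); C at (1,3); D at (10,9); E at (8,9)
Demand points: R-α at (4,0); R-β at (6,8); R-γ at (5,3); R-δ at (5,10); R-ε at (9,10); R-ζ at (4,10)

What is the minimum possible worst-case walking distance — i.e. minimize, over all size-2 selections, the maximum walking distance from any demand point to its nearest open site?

Open {A, B}.
  Farthest demand point is R-ζ at walking distance 4 (to A); all others are ≤ 4.
With {A, C} the worst case is 4.
With {B, E} the worst case is 4.
No size-2 selection achieves below 4.

4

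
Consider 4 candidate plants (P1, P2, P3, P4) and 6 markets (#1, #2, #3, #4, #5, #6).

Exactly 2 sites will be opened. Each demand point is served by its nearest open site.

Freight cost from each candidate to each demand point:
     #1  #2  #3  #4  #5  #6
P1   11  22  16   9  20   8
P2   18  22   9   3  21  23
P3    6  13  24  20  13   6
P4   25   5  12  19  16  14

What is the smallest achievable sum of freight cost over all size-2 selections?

50

Open {P2, P3}.
  #1→P3 6, #2→P3 13, #3→P2 9, #4→P2 3, #5→P3 13, #6→P3 6  ⇒ total 50.
Compare {P1, P4}: total 61.
Compare {P3, P4}: total 61.
No size-2 selection does better; minimum is 50.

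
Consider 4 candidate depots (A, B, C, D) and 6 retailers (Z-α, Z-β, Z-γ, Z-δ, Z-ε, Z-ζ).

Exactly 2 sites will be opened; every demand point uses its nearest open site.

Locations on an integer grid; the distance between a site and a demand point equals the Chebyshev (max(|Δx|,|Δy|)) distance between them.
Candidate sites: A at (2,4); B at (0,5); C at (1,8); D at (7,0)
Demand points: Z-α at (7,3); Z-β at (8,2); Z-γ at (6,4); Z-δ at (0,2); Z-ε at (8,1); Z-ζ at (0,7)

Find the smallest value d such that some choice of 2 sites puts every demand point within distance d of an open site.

Open {A, D}.
  Farthest demand point is Z-γ at distance 4 (to A); all others are ≤ 4.
With {B, D} the worst case is 4.
With {A, B} the worst case is 6.
No size-2 selection achieves below 4.

4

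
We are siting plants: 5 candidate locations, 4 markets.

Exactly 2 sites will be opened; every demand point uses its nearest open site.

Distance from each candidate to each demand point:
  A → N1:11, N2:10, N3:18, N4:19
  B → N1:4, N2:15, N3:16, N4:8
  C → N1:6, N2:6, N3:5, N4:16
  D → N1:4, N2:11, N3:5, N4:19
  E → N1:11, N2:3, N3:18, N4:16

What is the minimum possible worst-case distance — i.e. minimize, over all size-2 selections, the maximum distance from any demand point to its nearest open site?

8

Open {B, C}.
  Farthest demand point is N4 at distance 8 (to B); all others are ≤ 8.
With {B, D} the worst case is 11.
With {A, B} the worst case is 16.
No size-2 selection achieves below 8.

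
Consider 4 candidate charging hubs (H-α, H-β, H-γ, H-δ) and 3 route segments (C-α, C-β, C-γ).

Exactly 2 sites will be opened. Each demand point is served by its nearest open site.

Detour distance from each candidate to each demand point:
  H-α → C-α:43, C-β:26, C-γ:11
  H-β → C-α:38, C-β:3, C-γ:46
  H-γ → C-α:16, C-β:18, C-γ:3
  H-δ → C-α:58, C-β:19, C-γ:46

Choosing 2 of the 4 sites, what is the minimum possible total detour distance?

22

Open {H-β, H-γ}.
  C-α→H-γ 16, C-β→H-β 3, C-γ→H-γ 3  ⇒ total 22.
Compare {H-α, H-γ}: total 37.
Compare {H-γ, H-δ}: total 37.
No size-2 selection does better; minimum is 22.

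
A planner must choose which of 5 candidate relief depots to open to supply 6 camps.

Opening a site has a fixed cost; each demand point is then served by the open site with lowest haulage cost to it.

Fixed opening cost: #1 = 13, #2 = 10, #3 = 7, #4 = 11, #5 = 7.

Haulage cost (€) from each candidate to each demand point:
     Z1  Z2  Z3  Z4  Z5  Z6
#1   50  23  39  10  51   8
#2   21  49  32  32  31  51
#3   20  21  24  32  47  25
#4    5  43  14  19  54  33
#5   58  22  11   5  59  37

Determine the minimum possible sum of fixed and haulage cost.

123

Open {#1, #2, #4, #5}: assign each demand point to its cheapest open site.
  Z1→#4 5, Z2→#5 22, Z3→#5 11, Z4→#5 5, Z5→#2 31, Z6→#1 8
  haulage cost 82, fixed 41 → total 123.
Compare {#1, #2, #4}: haulage cost 91 + fixed 34 = 125.
Compare {#1, #2, #5}: haulage cost 98 + fixed 30 = 128.
Compare {#1, #2, #3, #4, #5}: haulage cost 81 + fixed 48 = 129.
All other subsets cost ≥ 125. Minimum total cost: 123.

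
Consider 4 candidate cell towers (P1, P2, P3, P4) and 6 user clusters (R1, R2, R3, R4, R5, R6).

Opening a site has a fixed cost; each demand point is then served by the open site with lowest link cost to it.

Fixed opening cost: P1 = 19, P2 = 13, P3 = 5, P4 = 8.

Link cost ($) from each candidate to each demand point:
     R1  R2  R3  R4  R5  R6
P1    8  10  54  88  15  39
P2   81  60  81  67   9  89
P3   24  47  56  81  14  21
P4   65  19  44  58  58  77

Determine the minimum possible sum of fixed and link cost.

Open {P1, P3, P4}: assign each demand point to its cheapest open site.
  R1→P1 8, R2→P1 10, R3→P4 44, R4→P4 58, R5→P3 14, R6→P3 21
  link cost 155, fixed 32 → total 187.
Compare {P3, P4}: link cost 180 + fixed 13 = 193.
Compare {P1, P2, P3, P4}: link cost 150 + fixed 45 = 195.
Compare {P1, P4}: link cost 174 + fixed 27 = 201.
All other subsets cost ≥ 193. Minimum total cost: 187.

187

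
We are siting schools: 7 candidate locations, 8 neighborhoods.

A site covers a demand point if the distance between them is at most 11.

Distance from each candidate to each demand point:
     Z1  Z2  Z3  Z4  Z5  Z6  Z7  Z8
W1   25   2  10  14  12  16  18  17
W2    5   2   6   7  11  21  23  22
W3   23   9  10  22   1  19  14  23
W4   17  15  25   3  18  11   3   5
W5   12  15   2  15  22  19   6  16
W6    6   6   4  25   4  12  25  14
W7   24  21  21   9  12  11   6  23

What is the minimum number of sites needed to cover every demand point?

Coverage sets (demand points within 11 of each site):
  W1: {Z2, Z3}
  W2: {Z1, Z2, Z3, Z4, Z5}
  W3: {Z2, Z3, Z5}
  W4: {Z4, Z6, Z7, Z8}
  W5: {Z3, Z7}
  W6: {Z1, Z2, Z3, Z5}
  W7: {Z4, Z6, Z7}
No single site covers all 8 demand points.
But {W2, W4} covers everything, so the minimum is 2.

2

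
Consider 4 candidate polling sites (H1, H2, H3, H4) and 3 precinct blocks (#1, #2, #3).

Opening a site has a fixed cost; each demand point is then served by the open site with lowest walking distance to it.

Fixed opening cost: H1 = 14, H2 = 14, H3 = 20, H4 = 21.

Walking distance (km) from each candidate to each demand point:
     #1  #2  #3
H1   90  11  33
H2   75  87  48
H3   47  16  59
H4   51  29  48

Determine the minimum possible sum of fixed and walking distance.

Open {H1, H3}: assign each demand point to its cheapest open site.
  #1→H3 47, #2→H1 11, #3→H1 33
  walking distance 91, fixed 34 → total 125.
Compare {H1, H4}: walking distance 95 + fixed 35 = 130.
Compare {H1, H2, H3}: walking distance 91 + fixed 48 = 139.
Compare {H3}: walking distance 122 + fixed 20 = 142.
All other subsets cost ≥ 130. Minimum total cost: 125.

125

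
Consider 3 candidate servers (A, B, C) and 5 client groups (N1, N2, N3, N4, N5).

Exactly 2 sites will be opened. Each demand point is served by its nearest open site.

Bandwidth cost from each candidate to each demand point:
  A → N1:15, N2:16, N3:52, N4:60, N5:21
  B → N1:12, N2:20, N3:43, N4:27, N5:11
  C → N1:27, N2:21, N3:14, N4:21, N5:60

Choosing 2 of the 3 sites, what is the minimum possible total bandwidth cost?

Open {B, C}.
  N1→B 12, N2→B 20, N3→C 14, N4→C 21, N5→B 11  ⇒ total 78.
Compare {A, C}: total 87.
Compare {A, B}: total 109.

78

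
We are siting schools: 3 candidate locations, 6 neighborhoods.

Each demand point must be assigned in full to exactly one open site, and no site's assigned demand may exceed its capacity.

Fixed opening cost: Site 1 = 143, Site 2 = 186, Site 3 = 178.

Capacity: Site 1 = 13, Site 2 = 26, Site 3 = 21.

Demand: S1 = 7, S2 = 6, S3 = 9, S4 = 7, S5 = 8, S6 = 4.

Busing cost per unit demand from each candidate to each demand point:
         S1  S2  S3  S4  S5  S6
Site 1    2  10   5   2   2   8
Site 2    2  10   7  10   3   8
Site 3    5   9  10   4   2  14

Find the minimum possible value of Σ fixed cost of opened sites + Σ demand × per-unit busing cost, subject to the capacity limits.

Open {Site 2, Site 3}; cheapest assignment that respects the capacities:
  Site 2 (cap 26, load 20): S1, S3, S6 — cost 7×2 + 9×7 + 4×8 = 109
  Site 3 (cap 21, load 21): S2, S4, S5 — cost 6×9 + 7×4 + 8×2 = 98
  Shipping 207, fixed 364 → total 571.
  Any other capacity-feasible assignment to {Site 2, Site 3} ships for at least 207.
Compare {Site 1, Site 2, Site 3}: its best feasible assignment gives total 696.
Every other set of open sites that can feasibly serve all demand totals ≥ 696 even under its best assignment. Minimum: 571.

571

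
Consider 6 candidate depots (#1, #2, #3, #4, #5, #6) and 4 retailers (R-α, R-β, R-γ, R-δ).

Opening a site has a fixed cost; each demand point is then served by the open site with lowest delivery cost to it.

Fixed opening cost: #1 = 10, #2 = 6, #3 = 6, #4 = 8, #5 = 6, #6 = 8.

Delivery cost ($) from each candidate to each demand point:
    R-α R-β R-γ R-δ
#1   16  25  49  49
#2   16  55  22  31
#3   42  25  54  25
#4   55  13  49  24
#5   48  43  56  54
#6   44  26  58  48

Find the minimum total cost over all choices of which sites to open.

Open {#2, #4}: assign each demand point to its cheapest open site.
  R-α→#2 16, R-β→#4 13, R-γ→#2 22, R-δ→#4 24
  delivery cost 75, fixed 14 → total 89.
Compare {#2, #3, #4}: delivery cost 75 + fixed 20 = 95.
Compare {#2, #4, #5}: delivery cost 75 + fixed 20 = 95.
Compare {#2, #4, #6}: delivery cost 75 + fixed 22 = 97.
All other subsets cost ≥ 95. Minimum total cost: 89.

89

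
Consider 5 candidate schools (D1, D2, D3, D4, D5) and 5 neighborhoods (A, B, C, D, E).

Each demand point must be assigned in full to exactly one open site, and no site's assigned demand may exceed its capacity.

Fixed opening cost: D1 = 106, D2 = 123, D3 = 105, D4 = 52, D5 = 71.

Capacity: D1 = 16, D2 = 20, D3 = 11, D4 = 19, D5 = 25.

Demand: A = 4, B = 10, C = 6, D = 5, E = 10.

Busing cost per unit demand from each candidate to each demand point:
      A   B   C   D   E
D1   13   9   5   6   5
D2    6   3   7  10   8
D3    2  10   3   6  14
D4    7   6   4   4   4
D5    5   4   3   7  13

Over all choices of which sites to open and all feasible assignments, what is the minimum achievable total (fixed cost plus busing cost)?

261

Open {D4, D5}; cheapest assignment that respects the capacities:
  D4 (cap 19, load 15): D, E — cost 5×4 + 10×4 = 60
  D5 (cap 25, load 20): A, B, C — cost 4×5 + 10×4 + 6×3 = 78
  Shipping 138, fixed 123 → total 261.
  Any other capacity-feasible assignment to {D4, D5} ships for at least 138.
Compare {D2, D4}: its best feasible assignment gives total 331.
Compare {D1, D5}: its best feasible assignment gives total 335.
Every other set of open sites that can feasibly serve all demand totals ≥ 331 even under its best assignment. Minimum: 261.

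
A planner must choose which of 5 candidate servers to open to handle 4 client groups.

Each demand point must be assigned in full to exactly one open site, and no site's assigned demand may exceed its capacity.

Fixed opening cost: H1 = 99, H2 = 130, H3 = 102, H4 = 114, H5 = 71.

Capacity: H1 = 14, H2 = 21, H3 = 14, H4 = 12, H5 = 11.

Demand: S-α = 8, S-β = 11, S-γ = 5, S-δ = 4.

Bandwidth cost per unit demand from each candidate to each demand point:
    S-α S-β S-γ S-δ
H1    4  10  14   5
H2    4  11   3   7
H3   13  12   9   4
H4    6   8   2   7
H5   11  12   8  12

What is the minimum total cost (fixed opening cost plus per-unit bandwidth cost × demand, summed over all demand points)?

Open {H2, H4}; cheapest assignment that respects the capacities:
  H2 (cap 21, load 17): S-α, S-γ, S-δ — cost 8×4 + 5×3 + 4×7 = 75
  H4 (cap 12, load 11): S-β — cost 11×8 = 88
  Shipping 163, fixed 244 → total 407.
  Any other capacity-feasible assignment to {H2, H4} ships for at least 163.
Compare {H2, H5}: its best feasible assignment gives total 408.
Compare {H1, H2}: its best feasible assignment gives total 414.
Every other set of open sites that can feasibly serve all demand totals ≥ 408 even under its best assignment. Minimum: 407.

407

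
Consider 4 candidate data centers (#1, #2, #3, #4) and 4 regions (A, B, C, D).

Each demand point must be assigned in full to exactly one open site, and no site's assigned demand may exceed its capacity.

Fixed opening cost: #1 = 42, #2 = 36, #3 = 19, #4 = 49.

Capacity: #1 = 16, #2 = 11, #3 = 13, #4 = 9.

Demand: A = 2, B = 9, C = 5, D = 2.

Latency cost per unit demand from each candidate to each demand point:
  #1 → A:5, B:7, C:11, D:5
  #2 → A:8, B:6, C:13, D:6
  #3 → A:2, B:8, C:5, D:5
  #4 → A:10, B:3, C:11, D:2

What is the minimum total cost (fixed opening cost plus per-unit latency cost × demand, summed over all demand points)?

134

Open {#3, #4}; cheapest assignment that respects the capacities:
  #3 (cap 13, load 9): A, C, D — cost 2×2 + 5×5 + 2×5 = 39
  #4 (cap 9, load 9): B — cost 9×3 = 27
  Shipping 66, fixed 68 → total 134.
  Any other capacity-feasible assignment to {#3, #4} ships for at least 66.
Compare {#2, #3}: its best feasible assignment gives total 148.
Compare {#1, #3}: its best feasible assignment gives total 163.
Every other set of open sites that can feasibly serve all demand totals ≥ 148 even under its best assignment. Minimum: 134.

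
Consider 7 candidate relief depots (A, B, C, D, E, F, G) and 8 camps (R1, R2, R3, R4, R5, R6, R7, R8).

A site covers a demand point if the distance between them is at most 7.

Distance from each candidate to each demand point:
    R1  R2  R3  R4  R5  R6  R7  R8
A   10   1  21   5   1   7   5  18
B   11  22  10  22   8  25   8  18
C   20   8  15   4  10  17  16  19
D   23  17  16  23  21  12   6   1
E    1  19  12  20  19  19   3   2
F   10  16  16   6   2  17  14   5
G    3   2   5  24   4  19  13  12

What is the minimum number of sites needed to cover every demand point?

Coverage sets (demand points within 7 of each site):
  A: {R2, R4, R5, R6, R7}
  B: {}
  C: {R4}
  D: {R7, R8}
  E: {R1, R7, R8}
  F: {R4, R5, R8}
  G: {R1, R2, R3, R5}
No 2 sites suffice: every size-2 union leaves at least one demand point uncovered.
But {A, D, G} covers everything, so the minimum is 3.

3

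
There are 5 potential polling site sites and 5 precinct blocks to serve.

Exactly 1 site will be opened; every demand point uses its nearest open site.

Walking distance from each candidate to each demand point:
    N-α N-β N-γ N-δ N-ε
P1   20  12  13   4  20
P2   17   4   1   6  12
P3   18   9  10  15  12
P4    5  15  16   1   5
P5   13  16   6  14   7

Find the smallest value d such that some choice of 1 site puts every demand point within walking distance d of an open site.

Open {P4}.
  Farthest demand point is N-γ at walking distance 16 (to P4); all others are ≤ 16.
With {P5} the worst case is 16.
With {P2} the worst case is 17.
No size-1 selection achieves below 16.

16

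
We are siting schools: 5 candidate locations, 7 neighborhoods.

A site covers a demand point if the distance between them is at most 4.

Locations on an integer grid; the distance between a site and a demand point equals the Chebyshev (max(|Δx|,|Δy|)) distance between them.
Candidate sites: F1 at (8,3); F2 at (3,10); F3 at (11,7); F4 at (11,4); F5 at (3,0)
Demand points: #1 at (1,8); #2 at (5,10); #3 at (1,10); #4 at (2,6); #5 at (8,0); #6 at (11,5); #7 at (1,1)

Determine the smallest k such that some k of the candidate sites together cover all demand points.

Coverage sets (demand points within 4 of each site):
  F1: {#5, #6}
  F2: {#1, #2, #3, #4}
  F3: {#6}
  F4: {#5, #6}
  F5: {#7}
No 2 sites suffice: every size-2 union leaves at least one demand point uncovered.
But {F1, F2, F5} covers everything, so the minimum is 3.

3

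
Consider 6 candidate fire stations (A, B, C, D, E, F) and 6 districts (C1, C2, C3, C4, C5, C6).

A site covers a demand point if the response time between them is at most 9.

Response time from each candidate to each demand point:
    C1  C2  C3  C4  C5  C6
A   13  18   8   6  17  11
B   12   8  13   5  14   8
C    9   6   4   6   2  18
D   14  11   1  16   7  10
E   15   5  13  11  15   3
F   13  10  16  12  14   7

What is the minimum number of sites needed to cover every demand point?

2

Coverage sets (demand points within 9 of each site):
  A: {C3, C4}
  B: {C2, C4, C6}
  C: {C1, C2, C3, C4, C5}
  D: {C3, C5}
  E: {C2, C6}
  F: {C6}
No single site covers all 6 demand points.
But {B, C} covers everything, so the minimum is 2.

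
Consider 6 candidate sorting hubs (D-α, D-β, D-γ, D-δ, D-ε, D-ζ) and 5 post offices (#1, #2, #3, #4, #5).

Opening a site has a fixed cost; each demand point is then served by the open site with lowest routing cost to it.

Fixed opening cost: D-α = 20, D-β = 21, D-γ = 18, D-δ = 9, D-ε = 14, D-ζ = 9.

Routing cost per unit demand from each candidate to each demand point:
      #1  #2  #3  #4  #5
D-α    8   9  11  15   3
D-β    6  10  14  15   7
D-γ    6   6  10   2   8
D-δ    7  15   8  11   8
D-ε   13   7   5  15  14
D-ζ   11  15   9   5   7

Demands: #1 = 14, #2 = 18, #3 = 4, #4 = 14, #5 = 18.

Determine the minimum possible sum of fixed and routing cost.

346

Open {D-α, D-γ, D-ε}: assign each demand point to its cheapest open site.
  #1→D-γ 14×6=84, #2→D-γ 18×6=108, #3→D-ε 4×5=20, #4→D-γ 14×2=28, #5→D-α 18×3=54
  routing cost 294, fixed 52 → total 346.
Compare {D-α, D-γ}: routing cost 314 + fixed 38 = 352.
Compare {D-α, D-γ, D-δ}: routing cost 306 + fixed 47 = 353.
Compare {D-α, D-γ, D-δ, D-ε}: routing cost 294 + fixed 61 = 355.
All other subsets cost ≥ 352. Minimum total cost: 346.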